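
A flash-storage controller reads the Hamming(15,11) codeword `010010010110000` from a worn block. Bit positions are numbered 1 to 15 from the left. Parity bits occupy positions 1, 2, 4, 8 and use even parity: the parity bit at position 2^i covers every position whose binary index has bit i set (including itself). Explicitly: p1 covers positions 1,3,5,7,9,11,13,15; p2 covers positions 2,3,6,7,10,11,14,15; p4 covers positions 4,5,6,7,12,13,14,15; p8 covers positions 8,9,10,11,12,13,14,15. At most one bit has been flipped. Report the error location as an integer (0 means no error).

s1: b1⊕b3⊕b5⊕b7⊕b9⊕b11⊕b13⊕b15 = 0⊕0⊕1⊕0⊕0⊕1⊕0⊕0 = 0
s2: b2⊕b3⊕b6⊕b7⊕b10⊕b11⊕b14⊕b15 = 1⊕0⊕0⊕0⊕1⊕1⊕0⊕0 = 1
s4: b4⊕b5⊕b6⊕b7⊕b12⊕b13⊕b14⊕b15 = 0⊕1⊕0⊕0⊕0⊕0⊕0⊕0 = 1
s8: b8⊕b9⊕b10⊕b11⊕b12⊕b13⊕b14⊕b15 = 1⊕0⊕1⊕1⊕0⊕0⊕0⊕0 = 1
Syndrome (s8...s1) = 1110 → position 14.

14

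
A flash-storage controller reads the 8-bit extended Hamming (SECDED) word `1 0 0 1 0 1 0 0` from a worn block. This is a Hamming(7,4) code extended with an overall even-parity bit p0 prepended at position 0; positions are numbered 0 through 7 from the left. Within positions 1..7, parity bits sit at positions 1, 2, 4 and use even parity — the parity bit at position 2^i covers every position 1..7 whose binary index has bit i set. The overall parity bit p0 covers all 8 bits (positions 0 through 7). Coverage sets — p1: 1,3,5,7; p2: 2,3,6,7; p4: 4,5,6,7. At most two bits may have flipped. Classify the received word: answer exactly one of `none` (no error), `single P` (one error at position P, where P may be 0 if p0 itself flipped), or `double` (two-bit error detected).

s1: b1⊕b3⊕b5⊕b7 = 0⊕1⊕1⊕0 = 0
s2: b2⊕b3⊕b6⊕b7 = 0⊕1⊕0⊕0 = 1
s4: b4⊕b5⊕b6⊕b7 = 0⊕1⊕0⊕0 = 1
Syndrome (s4...s1) = 110 → position 6.
Overall parity (XOR of all 8 bits, including p0): 1⊕0⊕0⊕1⊕0⊕1⊕0⊕0 = 1
Overall=1, syndrome position=6 → single-bit error at position 6.

single 6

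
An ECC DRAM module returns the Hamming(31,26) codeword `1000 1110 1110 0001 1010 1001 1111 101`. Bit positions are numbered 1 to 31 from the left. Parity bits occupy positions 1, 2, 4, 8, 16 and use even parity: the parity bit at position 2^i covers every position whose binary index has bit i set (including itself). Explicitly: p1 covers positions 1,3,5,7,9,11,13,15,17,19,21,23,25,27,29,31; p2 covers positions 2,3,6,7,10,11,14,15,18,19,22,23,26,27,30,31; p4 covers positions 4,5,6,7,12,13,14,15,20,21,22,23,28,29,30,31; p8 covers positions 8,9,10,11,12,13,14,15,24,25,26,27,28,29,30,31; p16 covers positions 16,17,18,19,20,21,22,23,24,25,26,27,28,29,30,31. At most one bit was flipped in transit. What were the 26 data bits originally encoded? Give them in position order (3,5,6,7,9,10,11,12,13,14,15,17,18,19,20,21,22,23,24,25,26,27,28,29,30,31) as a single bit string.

s1: b1⊕b3⊕b5⊕b7⊕b9⊕b11⊕b13⊕b15⊕b17⊕b19⊕b21⊕b23⊕b25⊕b27⊕b29⊕b31 = 1⊕0⊕1⊕1⊕1⊕1⊕0⊕0⊕1⊕1⊕1⊕0⊕1⊕1⊕1⊕1 = 0
s2: b2⊕b3⊕b6⊕b7⊕b10⊕b11⊕b14⊕b15⊕b18⊕b19⊕b22⊕b23⊕b26⊕b27⊕b30⊕b31 = 0⊕0⊕1⊕1⊕1⊕1⊕0⊕0⊕0⊕1⊕0⊕0⊕1⊕1⊕0⊕1 = 0
s4: b4⊕b5⊕b6⊕b7⊕b12⊕b13⊕b14⊕b15⊕b20⊕b21⊕b22⊕b23⊕b28⊕b29⊕b30⊕b31 = 0⊕1⊕1⊕1⊕0⊕0⊕0⊕0⊕0⊕1⊕0⊕0⊕1⊕1⊕0⊕1 = 1
s8: b8⊕b9⊕b10⊕b11⊕b12⊕b13⊕b14⊕b15⊕b24⊕b25⊕b26⊕b27⊕b28⊕b29⊕b30⊕b31 = 0⊕1⊕1⊕1⊕0⊕0⊕0⊕0⊕1⊕1⊕1⊕1⊕1⊕1⊕0⊕1 = 0
s16: b16⊕b17⊕b18⊕b19⊕b20⊕b21⊕b22⊕b23⊕b24⊕b25⊕b26⊕b27⊕b28⊕b29⊕b30⊕b31 = 1⊕1⊕0⊕1⊕0⊕1⊕0⊕0⊕1⊕1⊕1⊕1⊕1⊕1⊕0⊕1 = 1
Syndrome (s16...s1) = 10100 → position 20.
Flip bit 20: corrected codeword = 1000111011100001101110011111101
Data bits at positions 3,5,6,7,9,10,11,12,13,14,15,17,18,19,20,21,22,23,24,25,26,27,28,29,30,31: 01111110000101110011111101

01111110000101110011111101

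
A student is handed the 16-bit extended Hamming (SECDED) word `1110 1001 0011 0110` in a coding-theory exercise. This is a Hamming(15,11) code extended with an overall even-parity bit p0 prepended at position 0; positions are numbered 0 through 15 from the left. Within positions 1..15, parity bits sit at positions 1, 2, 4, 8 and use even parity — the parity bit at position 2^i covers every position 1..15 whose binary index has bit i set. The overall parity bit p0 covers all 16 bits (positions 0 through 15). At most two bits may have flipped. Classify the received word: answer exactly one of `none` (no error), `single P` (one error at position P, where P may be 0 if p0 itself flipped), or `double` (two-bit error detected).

single 2

s1: b1⊕b3⊕b5⊕b7⊕b9⊕b11⊕b13⊕b15 = 1⊕0⊕0⊕1⊕0⊕1⊕1⊕0 = 0
s2: b2⊕b3⊕b6⊕b7⊕b10⊕b11⊕b14⊕b15 = 1⊕0⊕0⊕1⊕1⊕1⊕1⊕0 = 1
s4: b4⊕b5⊕b6⊕b7⊕b12⊕b13⊕b14⊕b15 = 1⊕0⊕0⊕1⊕0⊕1⊕1⊕0 = 0
s8: b8⊕b9⊕b10⊕b11⊕b12⊕b13⊕b14⊕b15 = 0⊕0⊕1⊕1⊕0⊕1⊕1⊕0 = 0
Syndrome (s8...s1) = 0010 → position 2.
Overall parity (XOR of all 16 bits, including p0): 1⊕1⊕1⊕0⊕1⊕0⊕0⊕1⊕0⊕0⊕1⊕1⊕0⊕1⊕1⊕0 = 1
Overall=1, syndrome position=2 → single-bit error at position 2.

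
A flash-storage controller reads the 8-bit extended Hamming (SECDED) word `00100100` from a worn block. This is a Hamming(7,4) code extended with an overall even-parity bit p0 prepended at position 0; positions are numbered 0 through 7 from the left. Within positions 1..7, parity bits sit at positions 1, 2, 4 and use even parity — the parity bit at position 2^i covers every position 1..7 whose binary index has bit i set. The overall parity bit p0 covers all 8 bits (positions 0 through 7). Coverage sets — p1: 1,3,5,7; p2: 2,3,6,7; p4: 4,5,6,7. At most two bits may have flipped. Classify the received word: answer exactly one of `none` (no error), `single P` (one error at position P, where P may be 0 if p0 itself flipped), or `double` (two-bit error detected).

s1: b1⊕b3⊕b5⊕b7 = 0⊕0⊕1⊕0 = 1
s2: b2⊕b3⊕b6⊕b7 = 1⊕0⊕0⊕0 = 1
s4: b4⊕b5⊕b6⊕b7 = 0⊕1⊕0⊕0 = 1
Syndrome (s4...s1) = 111 → position 7.
Overall parity (XOR of all 8 bits, including p0): 0⊕0⊕1⊕0⊕0⊕1⊕0⊕0 = 0
Overall=0, syndrome position=7 → double-bit error detected (uncorrectable).

double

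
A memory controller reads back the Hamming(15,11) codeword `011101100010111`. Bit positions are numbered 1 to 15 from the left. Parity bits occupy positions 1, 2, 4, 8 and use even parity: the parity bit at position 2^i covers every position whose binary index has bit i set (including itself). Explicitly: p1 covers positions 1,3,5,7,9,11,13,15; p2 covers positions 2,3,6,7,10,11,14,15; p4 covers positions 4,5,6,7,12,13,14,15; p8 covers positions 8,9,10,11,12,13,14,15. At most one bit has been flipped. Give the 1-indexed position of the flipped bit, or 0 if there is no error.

3

s1: b1⊕b3⊕b5⊕b7⊕b9⊕b11⊕b13⊕b15 = 0⊕1⊕0⊕1⊕0⊕1⊕1⊕1 = 1
s2: b2⊕b3⊕b6⊕b7⊕b10⊕b11⊕b14⊕b15 = 1⊕1⊕1⊕1⊕0⊕1⊕1⊕1 = 1
s4: b4⊕b5⊕b6⊕b7⊕b12⊕b13⊕b14⊕b15 = 1⊕0⊕1⊕1⊕0⊕1⊕1⊕1 = 0
s8: b8⊕b9⊕b10⊕b11⊕b12⊕b13⊕b14⊕b15 = 0⊕0⊕0⊕1⊕0⊕1⊕1⊕1 = 0
Syndrome (s8...s1) = 0011 → position 3.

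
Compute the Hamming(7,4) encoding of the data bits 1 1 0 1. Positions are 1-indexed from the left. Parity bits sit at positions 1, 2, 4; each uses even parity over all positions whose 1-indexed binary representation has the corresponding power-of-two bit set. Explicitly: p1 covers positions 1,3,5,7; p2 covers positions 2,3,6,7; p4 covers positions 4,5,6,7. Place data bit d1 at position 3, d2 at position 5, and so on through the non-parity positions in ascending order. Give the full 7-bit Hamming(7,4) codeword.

Place data bits at non-power-of-two positions: b3=1, b5=1, b6=0, b7=1.
p1 = XOR of data positions {3,5,7} = 1⊕1⊕1 = 1
p2 = XOR of data positions {3,6,7} = 1⊕0⊕1 = 0
p4 = XOR of data positions {5,6,7} = 1⊕0⊕1 = 0
Codeword b1..b7 = 1010101

1010101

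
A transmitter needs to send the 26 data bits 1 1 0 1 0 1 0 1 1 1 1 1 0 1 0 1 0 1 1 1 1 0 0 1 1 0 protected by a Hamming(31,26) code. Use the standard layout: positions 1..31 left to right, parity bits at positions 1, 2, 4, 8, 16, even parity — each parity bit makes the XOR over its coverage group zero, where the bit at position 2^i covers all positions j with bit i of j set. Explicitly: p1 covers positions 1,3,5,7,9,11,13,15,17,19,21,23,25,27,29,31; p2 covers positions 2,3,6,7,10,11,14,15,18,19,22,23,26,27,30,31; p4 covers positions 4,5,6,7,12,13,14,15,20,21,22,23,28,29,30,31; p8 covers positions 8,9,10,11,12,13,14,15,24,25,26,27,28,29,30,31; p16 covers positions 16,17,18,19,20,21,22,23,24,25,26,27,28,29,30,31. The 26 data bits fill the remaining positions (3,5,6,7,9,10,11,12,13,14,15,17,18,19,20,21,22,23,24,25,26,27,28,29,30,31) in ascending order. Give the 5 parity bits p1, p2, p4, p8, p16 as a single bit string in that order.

11001

Place data bits at non-power-of-two positions: b3=1, b5=1, b6=0, b7=1, b9=0, b10=1, b11=0, b12=1, b13=1, b14=1, b15=1, b17=1, b18=0, b19=1, b20=0, b21=1, b22=0, b23=1, b24=1, b25=1, b26=1, b27=0, b28=0, b29=1, b30=1, b31=0.
p1 = XOR of data positions {3,5,7,9,11,13,15,17,19,21,23,25,27,29,31} = 1⊕1⊕1⊕0⊕0⊕1⊕1⊕1⊕1⊕1⊕1⊕1⊕0⊕1⊕0 = 1
p2 = XOR of data positions {3,6,7,10,11,14,15,18,19,22,23,26,27,30,31} = 1⊕0⊕1⊕1⊕0⊕1⊕1⊕0⊕1⊕0⊕1⊕1⊕0⊕1⊕0 = 1
p4 = XOR of data positions {5,6,7,12,13,14,15,20,21,22,23,28,29,30,31} = 1⊕0⊕1⊕1⊕1⊕1⊕1⊕0⊕1⊕0⊕1⊕0⊕1⊕1⊕0 = 0
p8 = XOR of data positions {9,10,11,12,13,14,15,24,25,26,27,28,29,30,31} = 0⊕1⊕0⊕1⊕1⊕1⊕1⊕1⊕1⊕1⊕0⊕0⊕1⊕1⊕0 = 0
p16 = XOR of data positions {17,18,19,20,21,22,23,24,25,26,27,28,29,30,31} = 1⊕0⊕1⊕0⊕1⊕0⊕1⊕1⊕1⊕1⊕0⊕0⊕1⊕1⊕0 = 1
Parity bits p1,p2,p4,p8,p16 = 11001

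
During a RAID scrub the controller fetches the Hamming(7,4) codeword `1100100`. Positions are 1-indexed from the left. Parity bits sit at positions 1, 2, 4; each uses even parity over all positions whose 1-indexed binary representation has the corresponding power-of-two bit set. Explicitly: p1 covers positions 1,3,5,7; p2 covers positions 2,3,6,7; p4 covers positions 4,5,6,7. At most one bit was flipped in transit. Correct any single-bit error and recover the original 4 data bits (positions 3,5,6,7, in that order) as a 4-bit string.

0110

s1: b1⊕b3⊕b5⊕b7 = 1⊕0⊕1⊕0 = 0
s2: b2⊕b3⊕b6⊕b7 = 1⊕0⊕0⊕0 = 1
s4: b4⊕b5⊕b6⊕b7 = 0⊕1⊕0⊕0 = 1
Syndrome (s4...s1) = 110 → position 6.
Flip bit 6: corrected codeword = 1100110
Data bits at positions 3,5,6,7: 0110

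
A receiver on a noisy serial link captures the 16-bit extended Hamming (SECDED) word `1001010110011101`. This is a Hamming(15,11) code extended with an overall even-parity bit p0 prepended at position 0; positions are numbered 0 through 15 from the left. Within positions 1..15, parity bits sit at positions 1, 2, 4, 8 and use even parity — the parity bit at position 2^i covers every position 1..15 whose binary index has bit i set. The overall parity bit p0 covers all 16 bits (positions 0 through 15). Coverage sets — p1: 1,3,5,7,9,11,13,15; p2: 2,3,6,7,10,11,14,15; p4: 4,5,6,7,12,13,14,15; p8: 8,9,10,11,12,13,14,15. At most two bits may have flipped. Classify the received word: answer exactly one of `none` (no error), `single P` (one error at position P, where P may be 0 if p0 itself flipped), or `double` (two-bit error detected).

single 12

s1: b1⊕b3⊕b5⊕b7⊕b9⊕b11⊕b13⊕b15 = 0⊕1⊕1⊕1⊕0⊕1⊕1⊕1 = 0
s2: b2⊕b3⊕b6⊕b7⊕b10⊕b11⊕b14⊕b15 = 0⊕1⊕0⊕1⊕0⊕1⊕0⊕1 = 0
s4: b4⊕b5⊕b6⊕b7⊕b12⊕b13⊕b14⊕b15 = 0⊕1⊕0⊕1⊕1⊕1⊕0⊕1 = 1
s8: b8⊕b9⊕b10⊕b11⊕b12⊕b13⊕b14⊕b15 = 1⊕0⊕0⊕1⊕1⊕1⊕0⊕1 = 1
Syndrome (s8...s1) = 1100 → position 12.
Overall parity (XOR of all 16 bits, including p0): 1⊕0⊕0⊕1⊕0⊕1⊕0⊕1⊕1⊕0⊕0⊕1⊕1⊕1⊕0⊕1 = 1
Overall=1, syndrome position=12 → single-bit error at position 12.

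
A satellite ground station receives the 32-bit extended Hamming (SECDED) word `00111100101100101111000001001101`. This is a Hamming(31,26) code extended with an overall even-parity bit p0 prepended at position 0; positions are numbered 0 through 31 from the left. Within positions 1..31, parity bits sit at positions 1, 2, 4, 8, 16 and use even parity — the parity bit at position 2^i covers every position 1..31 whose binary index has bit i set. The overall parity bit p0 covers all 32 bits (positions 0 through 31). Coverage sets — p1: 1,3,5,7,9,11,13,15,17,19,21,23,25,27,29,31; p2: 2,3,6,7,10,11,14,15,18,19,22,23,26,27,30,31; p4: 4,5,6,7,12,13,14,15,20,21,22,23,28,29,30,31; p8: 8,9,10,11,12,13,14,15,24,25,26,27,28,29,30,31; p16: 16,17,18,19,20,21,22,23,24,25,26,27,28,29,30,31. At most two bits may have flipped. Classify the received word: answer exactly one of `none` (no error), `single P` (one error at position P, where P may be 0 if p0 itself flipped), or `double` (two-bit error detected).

none

s1: b1⊕b3⊕b5⊕b7⊕b9⊕b11⊕b13⊕b15⊕b17⊕b19⊕b21⊕b23⊕b25⊕b27⊕b29⊕b31 = 0⊕1⊕1⊕0⊕0⊕1⊕0⊕0⊕1⊕1⊕0⊕0⊕1⊕0⊕1⊕1 = 0
s2: b2⊕b3⊕b6⊕b7⊕b10⊕b11⊕b14⊕b15⊕b18⊕b19⊕b22⊕b23⊕b26⊕b27⊕b30⊕b31 = 1⊕1⊕0⊕0⊕1⊕1⊕1⊕0⊕1⊕1⊕0⊕0⊕0⊕0⊕0⊕1 = 0
s4: b4⊕b5⊕b6⊕b7⊕b12⊕b13⊕b14⊕b15⊕b20⊕b21⊕b22⊕b23⊕b28⊕b29⊕b30⊕b31 = 1⊕1⊕0⊕0⊕0⊕0⊕1⊕0⊕0⊕0⊕0⊕0⊕1⊕1⊕0⊕1 = 0
s8: b8⊕b9⊕b10⊕b11⊕b12⊕b13⊕b14⊕b15⊕b24⊕b25⊕b26⊕b27⊕b28⊕b29⊕b30⊕b31 = 1⊕0⊕1⊕1⊕0⊕0⊕1⊕0⊕0⊕1⊕0⊕0⊕1⊕1⊕0⊕1 = 0
s16: b16⊕b17⊕b18⊕b19⊕b20⊕b21⊕b22⊕b23⊕b24⊕b25⊕b26⊕b27⊕b28⊕b29⊕b30⊕b31 = 1⊕1⊕1⊕1⊕0⊕0⊕0⊕0⊕0⊕1⊕0⊕0⊕1⊕1⊕0⊕1 = 0
Syndrome (s16...s1) = 00000 → position 0 (no error).
Overall parity (XOR of all 32 bits, including p0): 0⊕0⊕1⊕1⊕1⊕1⊕0⊕0⊕1⊕0⊕1⊕1⊕0⊕0⊕1⊕0⊕1⊕1⊕1⊕1⊕0⊕0⊕0⊕0⊕0⊕1⊕0⊕0⊕1⊕1⊕0⊕1 = 0
Overall=0, syndrome position=0 → no error.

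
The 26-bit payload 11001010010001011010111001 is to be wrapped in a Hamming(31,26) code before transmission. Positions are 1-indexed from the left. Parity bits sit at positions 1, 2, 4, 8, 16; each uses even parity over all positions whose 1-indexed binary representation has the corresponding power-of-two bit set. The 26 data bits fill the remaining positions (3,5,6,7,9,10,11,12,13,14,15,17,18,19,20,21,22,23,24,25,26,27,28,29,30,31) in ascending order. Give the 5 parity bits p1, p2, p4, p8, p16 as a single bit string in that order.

00000

Place data bits at non-power-of-two positions: b3=1, b5=1, b6=0, b7=0, b9=1, b10=0, b11=1, b12=0, b13=0, b14=1, b15=0, b17=0, b18=0, b19=1, b20=0, b21=1, b22=1, b23=0, b24=1, b25=0, b26=1, b27=1, b28=1, b29=0, b30=0, b31=1.
p1 = XOR of data positions {3,5,7,9,11,13,15,17,19,21,23,25,27,29,31} = 1⊕1⊕0⊕1⊕1⊕0⊕0⊕0⊕1⊕1⊕0⊕0⊕1⊕0⊕1 = 0
p2 = XOR of data positions {3,6,7,10,11,14,15,18,19,22,23,26,27,30,31} = 1⊕0⊕0⊕0⊕1⊕1⊕0⊕0⊕1⊕1⊕0⊕1⊕1⊕0⊕1 = 0
p4 = XOR of data positions {5,6,7,12,13,14,15,20,21,22,23,28,29,30,31} = 1⊕0⊕0⊕0⊕0⊕1⊕0⊕0⊕1⊕1⊕0⊕1⊕0⊕0⊕1 = 0
p8 = XOR of data positions {9,10,11,12,13,14,15,24,25,26,27,28,29,30,31} = 1⊕0⊕1⊕0⊕0⊕1⊕0⊕1⊕0⊕1⊕1⊕1⊕0⊕0⊕1 = 0
p16 = XOR of data positions {17,18,19,20,21,22,23,24,25,26,27,28,29,30,31} = 0⊕0⊕1⊕0⊕1⊕1⊕0⊕1⊕0⊕1⊕1⊕1⊕0⊕0⊕1 = 0
Parity bits p1,p2,p4,p8,p16 = 00000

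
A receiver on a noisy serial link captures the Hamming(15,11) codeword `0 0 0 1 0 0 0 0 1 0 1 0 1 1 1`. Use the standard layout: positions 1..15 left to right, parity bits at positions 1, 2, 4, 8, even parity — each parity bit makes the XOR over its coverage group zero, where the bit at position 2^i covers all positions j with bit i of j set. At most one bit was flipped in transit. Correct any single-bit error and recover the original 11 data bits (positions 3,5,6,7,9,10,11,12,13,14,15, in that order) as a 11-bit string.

00001110111

s1: b1⊕b3⊕b5⊕b7⊕b9⊕b11⊕b13⊕b15 = 0⊕0⊕0⊕0⊕1⊕1⊕1⊕1 = 0
s2: b2⊕b3⊕b6⊕b7⊕b10⊕b11⊕b14⊕b15 = 0⊕0⊕0⊕0⊕0⊕1⊕1⊕1 = 1
s4: b4⊕b5⊕b6⊕b7⊕b12⊕b13⊕b14⊕b15 = 1⊕0⊕0⊕0⊕0⊕1⊕1⊕1 = 0
s8: b8⊕b9⊕b10⊕b11⊕b12⊕b13⊕b14⊕b15 = 0⊕1⊕0⊕1⊕0⊕1⊕1⊕1 = 1
Syndrome (s8...s1) = 1010 → position 10.
Flip bit 10: corrected codeword = 000100001110111
Data bits at positions 3,5,6,7,9,10,11,12,13,14,15: 00001110111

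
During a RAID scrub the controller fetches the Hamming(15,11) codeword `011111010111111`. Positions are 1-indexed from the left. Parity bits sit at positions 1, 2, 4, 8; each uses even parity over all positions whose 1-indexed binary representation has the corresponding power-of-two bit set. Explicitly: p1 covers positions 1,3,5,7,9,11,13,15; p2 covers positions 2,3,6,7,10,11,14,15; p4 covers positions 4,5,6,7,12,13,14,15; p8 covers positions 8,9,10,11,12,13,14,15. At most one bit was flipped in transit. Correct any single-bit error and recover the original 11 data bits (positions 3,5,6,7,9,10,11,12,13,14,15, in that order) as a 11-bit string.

11100111110

s1: b1⊕b3⊕b5⊕b7⊕b9⊕b11⊕b13⊕b15 = 0⊕1⊕1⊕0⊕0⊕1⊕1⊕1 = 1
s2: b2⊕b3⊕b6⊕b7⊕b10⊕b11⊕b14⊕b15 = 1⊕1⊕1⊕0⊕1⊕1⊕1⊕1 = 1
s4: b4⊕b5⊕b6⊕b7⊕b12⊕b13⊕b14⊕b15 = 1⊕1⊕1⊕0⊕1⊕1⊕1⊕1 = 1
s8: b8⊕b9⊕b10⊕b11⊕b12⊕b13⊕b14⊕b15 = 1⊕0⊕1⊕1⊕1⊕1⊕1⊕1 = 1
Syndrome (s8...s1) = 1111 → position 15.
Flip bit 15: corrected codeword = 011111010111110
Data bits at positions 3,5,6,7,9,10,11,12,13,14,15: 11100111110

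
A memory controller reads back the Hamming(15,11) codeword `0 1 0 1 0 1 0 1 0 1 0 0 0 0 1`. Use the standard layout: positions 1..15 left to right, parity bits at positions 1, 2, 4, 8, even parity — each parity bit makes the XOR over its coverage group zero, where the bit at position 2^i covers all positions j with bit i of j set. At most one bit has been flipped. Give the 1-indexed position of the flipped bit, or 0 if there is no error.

13

s1: b1⊕b3⊕b5⊕b7⊕b9⊕b11⊕b13⊕b15 = 0⊕0⊕0⊕0⊕0⊕0⊕0⊕1 = 1
s2: b2⊕b3⊕b6⊕b7⊕b10⊕b11⊕b14⊕b15 = 1⊕0⊕1⊕0⊕1⊕0⊕0⊕1 = 0
s4: b4⊕b5⊕b6⊕b7⊕b12⊕b13⊕b14⊕b15 = 1⊕0⊕1⊕0⊕0⊕0⊕0⊕1 = 1
s8: b8⊕b9⊕b10⊕b11⊕b12⊕b13⊕b14⊕b15 = 1⊕0⊕1⊕0⊕0⊕0⊕0⊕1 = 1
Syndrome (s8...s1) = 1101 → position 13.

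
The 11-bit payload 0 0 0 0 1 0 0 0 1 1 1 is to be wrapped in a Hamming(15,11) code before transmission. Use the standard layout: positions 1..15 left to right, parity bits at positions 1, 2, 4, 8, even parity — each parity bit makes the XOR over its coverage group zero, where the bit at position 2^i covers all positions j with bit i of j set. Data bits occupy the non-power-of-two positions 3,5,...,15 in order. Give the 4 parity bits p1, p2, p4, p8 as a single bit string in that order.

Place data bits at non-power-of-two positions: b3=0, b5=0, b6=0, b7=0, b9=1, b10=0, b11=0, b12=0, b13=1, b14=1, b15=1.
p1 = XOR of data positions {3,5,7,9,11,13,15} = 0⊕0⊕0⊕1⊕0⊕1⊕1 = 1
p2 = XOR of data positions {3,6,7,10,11,14,15} = 0⊕0⊕0⊕0⊕0⊕1⊕1 = 0
p4 = XOR of data positions {5,6,7,12,13,14,15} = 0⊕0⊕0⊕0⊕1⊕1⊕1 = 1
p8 = XOR of data positions {9,10,11,12,13,14,15} = 1⊕0⊕0⊕0⊕1⊕1⊕1 = 0
Parity bits p1,p2,p4,p8 = 1010

1010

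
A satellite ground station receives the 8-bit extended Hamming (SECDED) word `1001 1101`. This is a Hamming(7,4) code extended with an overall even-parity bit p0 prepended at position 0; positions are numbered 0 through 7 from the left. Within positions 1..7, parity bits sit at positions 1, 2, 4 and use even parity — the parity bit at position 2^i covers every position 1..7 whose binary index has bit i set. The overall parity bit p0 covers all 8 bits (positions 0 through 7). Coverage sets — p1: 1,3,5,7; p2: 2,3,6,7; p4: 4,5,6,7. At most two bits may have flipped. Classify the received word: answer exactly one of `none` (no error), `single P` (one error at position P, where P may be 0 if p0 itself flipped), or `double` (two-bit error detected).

single 5

s1: b1⊕b3⊕b5⊕b7 = 0⊕1⊕1⊕1 = 1
s2: b2⊕b3⊕b6⊕b7 = 0⊕1⊕0⊕1 = 0
s4: b4⊕b5⊕b6⊕b7 = 1⊕1⊕0⊕1 = 1
Syndrome (s4...s1) = 101 → position 5.
Overall parity (XOR of all 8 bits, including p0): 1⊕0⊕0⊕1⊕1⊕1⊕0⊕1 = 1
Overall=1, syndrome position=5 → single-bit error at position 5.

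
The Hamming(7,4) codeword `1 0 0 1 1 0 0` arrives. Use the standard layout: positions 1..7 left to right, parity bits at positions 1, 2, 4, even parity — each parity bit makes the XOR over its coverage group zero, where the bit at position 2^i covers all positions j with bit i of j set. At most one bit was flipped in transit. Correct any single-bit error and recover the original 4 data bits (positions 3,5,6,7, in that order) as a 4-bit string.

0100

s1: b1⊕b3⊕b5⊕b7 = 1⊕0⊕1⊕0 = 0
s2: b2⊕b3⊕b6⊕b7 = 0⊕0⊕0⊕0 = 0
s4: b4⊕b5⊕b6⊕b7 = 1⊕1⊕0⊕0 = 0
Syndrome (s4...s1) = 000 → position 0 (no error).
No correction needed.
Data bits at positions 3,5,6,7: 0100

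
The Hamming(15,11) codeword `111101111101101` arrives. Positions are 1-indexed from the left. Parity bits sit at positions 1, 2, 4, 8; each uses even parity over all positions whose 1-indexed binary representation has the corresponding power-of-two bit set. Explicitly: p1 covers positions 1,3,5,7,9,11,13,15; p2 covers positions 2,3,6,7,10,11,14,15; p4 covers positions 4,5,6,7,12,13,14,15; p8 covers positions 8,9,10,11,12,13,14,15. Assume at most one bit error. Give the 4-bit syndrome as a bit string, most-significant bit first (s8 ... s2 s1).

s1: b1⊕b3⊕b5⊕b7⊕b9⊕b11⊕b13⊕b15 = 1⊕1⊕0⊕1⊕1⊕0⊕1⊕1 = 0
s2: b2⊕b3⊕b6⊕b7⊕b10⊕b11⊕b14⊕b15 = 1⊕1⊕1⊕1⊕1⊕0⊕0⊕1 = 0
s4: b4⊕b5⊕b6⊕b7⊕b12⊕b13⊕b14⊕b15 = 1⊕0⊕1⊕1⊕1⊕1⊕0⊕1 = 0
s8: b8⊕b9⊕b10⊕b11⊕b12⊕b13⊕b14⊕b15 = 1⊕1⊕1⊕0⊕1⊕1⊕0⊕1 = 0
Syndrome (s8...s1) = 0000 → position 0 (no error).

0000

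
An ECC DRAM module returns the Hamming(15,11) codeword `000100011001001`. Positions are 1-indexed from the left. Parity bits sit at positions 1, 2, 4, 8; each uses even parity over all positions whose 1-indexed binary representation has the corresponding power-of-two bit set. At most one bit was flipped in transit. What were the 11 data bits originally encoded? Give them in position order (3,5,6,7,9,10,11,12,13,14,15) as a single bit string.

s1: b1⊕b3⊕b5⊕b7⊕b9⊕b11⊕b13⊕b15 = 0⊕0⊕0⊕0⊕1⊕0⊕0⊕1 = 0
s2: b2⊕b3⊕b6⊕b7⊕b10⊕b11⊕b14⊕b15 = 0⊕0⊕0⊕0⊕0⊕0⊕0⊕1 = 1
s4: b4⊕b5⊕b6⊕b7⊕b12⊕b13⊕b14⊕b15 = 1⊕0⊕0⊕0⊕1⊕0⊕0⊕1 = 1
s8: b8⊕b9⊕b10⊕b11⊕b12⊕b13⊕b14⊕b15 = 1⊕1⊕0⊕0⊕1⊕0⊕0⊕1 = 0
Syndrome (s8...s1) = 0110 → position 6.
Flip bit 6: corrected codeword = 000101011001001
Data bits at positions 3,5,6,7,9,10,11,12,13,14,15: 00101001001

00101001001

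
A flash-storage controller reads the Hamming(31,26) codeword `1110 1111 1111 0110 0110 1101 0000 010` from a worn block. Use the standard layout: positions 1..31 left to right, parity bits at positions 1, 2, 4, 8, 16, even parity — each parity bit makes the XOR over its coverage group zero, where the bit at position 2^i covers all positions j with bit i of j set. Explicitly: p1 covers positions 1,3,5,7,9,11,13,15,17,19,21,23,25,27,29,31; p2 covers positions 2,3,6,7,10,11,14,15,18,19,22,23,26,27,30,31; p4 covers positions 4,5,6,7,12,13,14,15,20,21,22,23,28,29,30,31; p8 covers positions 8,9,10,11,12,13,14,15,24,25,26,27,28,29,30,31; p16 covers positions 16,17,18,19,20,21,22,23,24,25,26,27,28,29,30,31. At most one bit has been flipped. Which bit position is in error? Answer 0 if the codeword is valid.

13

s1: b1⊕b3⊕b5⊕b7⊕b9⊕b11⊕b13⊕b15⊕b17⊕b19⊕b21⊕b23⊕b25⊕b27⊕b29⊕b31 = 1⊕1⊕1⊕1⊕1⊕1⊕0⊕1⊕0⊕1⊕1⊕0⊕0⊕0⊕0⊕0 = 1
s2: b2⊕b3⊕b6⊕b7⊕b10⊕b11⊕b14⊕b15⊕b18⊕b19⊕b22⊕b23⊕b26⊕b27⊕b30⊕b31 = 1⊕1⊕1⊕1⊕1⊕1⊕1⊕1⊕1⊕1⊕1⊕0⊕0⊕0⊕1⊕0 = 0
s4: b4⊕b5⊕b6⊕b7⊕b12⊕b13⊕b14⊕b15⊕b20⊕b21⊕b22⊕b23⊕b28⊕b29⊕b30⊕b31 = 0⊕1⊕1⊕1⊕1⊕0⊕1⊕1⊕0⊕1⊕1⊕0⊕0⊕0⊕1⊕0 = 1
s8: b8⊕b9⊕b10⊕b11⊕b12⊕b13⊕b14⊕b15⊕b24⊕b25⊕b26⊕b27⊕b28⊕b29⊕b30⊕b31 = 1⊕1⊕1⊕1⊕1⊕0⊕1⊕1⊕1⊕0⊕0⊕0⊕0⊕0⊕1⊕0 = 1
s16: b16⊕b17⊕b18⊕b19⊕b20⊕b21⊕b22⊕b23⊕b24⊕b25⊕b26⊕b27⊕b28⊕b29⊕b30⊕b31 = 0⊕0⊕1⊕1⊕0⊕1⊕1⊕0⊕1⊕0⊕0⊕0⊕0⊕0⊕1⊕0 = 0
Syndrome (s16...s1) = 01101 → position 13.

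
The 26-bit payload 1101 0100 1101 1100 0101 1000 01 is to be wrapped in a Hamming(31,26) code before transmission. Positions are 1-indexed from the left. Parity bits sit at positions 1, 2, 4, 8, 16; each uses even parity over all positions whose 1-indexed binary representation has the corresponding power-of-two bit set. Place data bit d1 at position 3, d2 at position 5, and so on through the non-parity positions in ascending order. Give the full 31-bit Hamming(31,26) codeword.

Place data bits at non-power-of-two positions: b3=1, b5=1, b6=0, b7=1, b9=0, b10=1, b11=0, b12=0, b13=1, b14=1, b15=0, b17=1, b18=1, b19=1, b20=0, b21=0, b22=0, b23=1, b24=0, b25=1, b26=1, b27=0, b28=0, b29=0, b30=0, b31=1.
p1 = XOR of data positions {3,5,7,9,11,13,15,17,19,21,23,25,27,29,31} = 1⊕1⊕1⊕0⊕0⊕1⊕0⊕1⊕1⊕0⊕1⊕1⊕0⊕0⊕1 = 1
p2 = XOR of data positions {3,6,7,10,11,14,15,18,19,22,23,26,27,30,31} = 1⊕0⊕1⊕1⊕0⊕1⊕0⊕1⊕1⊕0⊕1⊕1⊕0⊕0⊕1 = 1
p4 = XOR of data positions {5,6,7,12,13,14,15,20,21,22,23,28,29,30,31} = 1⊕0⊕1⊕0⊕1⊕1⊕0⊕0⊕0⊕0⊕1⊕0⊕0⊕0⊕1 = 0
p8 = XOR of data positions {9,10,11,12,13,14,15,24,25,26,27,28,29,30,31} = 0⊕1⊕0⊕0⊕1⊕1⊕0⊕0⊕1⊕1⊕0⊕0⊕0⊕0⊕1 = 0
p16 = XOR of data positions {17,18,19,20,21,22,23,24,25,26,27,28,29,30,31} = 1⊕1⊕1⊕0⊕0⊕0⊕1⊕0⊕1⊕1⊕0⊕0⊕0⊕0⊕1 = 1
Codeword b1..b31 = 1110101001001101111000101100001

1110101001001101111000101100001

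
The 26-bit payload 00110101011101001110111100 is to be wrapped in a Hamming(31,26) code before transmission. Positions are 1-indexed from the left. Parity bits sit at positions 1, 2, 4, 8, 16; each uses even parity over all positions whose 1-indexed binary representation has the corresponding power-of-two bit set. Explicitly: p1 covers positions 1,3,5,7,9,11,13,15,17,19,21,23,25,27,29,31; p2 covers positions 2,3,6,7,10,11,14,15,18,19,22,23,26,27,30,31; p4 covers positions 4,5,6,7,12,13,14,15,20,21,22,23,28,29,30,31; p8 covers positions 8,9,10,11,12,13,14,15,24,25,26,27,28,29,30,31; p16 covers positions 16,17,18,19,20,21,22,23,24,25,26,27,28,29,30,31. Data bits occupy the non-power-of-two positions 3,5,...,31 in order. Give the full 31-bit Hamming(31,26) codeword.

Place data bits at non-power-of-two positions: b3=0, b5=0, b6=1, b7=1, b9=0, b10=1, b11=0, b12=1, b13=0, b14=1, b15=1, b17=1, b18=0, b19=1, b20=0, b21=0, b22=1, b23=1, b24=1, b25=0, b26=1, b27=1, b28=1, b29=1, b30=0, b31=0.
p1 = XOR of data positions {3,5,7,9,11,13,15,17,19,21,23,25,27,29,31} = 0⊕0⊕1⊕0⊕0⊕0⊕1⊕1⊕1⊕0⊕1⊕0⊕1⊕1⊕0 = 1
p2 = XOR of data positions {3,6,7,10,11,14,15,18,19,22,23,26,27,30,31} = 0⊕1⊕1⊕1⊕0⊕1⊕1⊕0⊕1⊕1⊕1⊕1⊕1⊕0⊕0 = 0
p4 = XOR of data positions {5,6,7,12,13,14,15,20,21,22,23,28,29,30,31} = 0⊕1⊕1⊕1⊕0⊕1⊕1⊕0⊕0⊕1⊕1⊕1⊕1⊕0⊕0 = 1
p8 = XOR of data positions {9,10,11,12,13,14,15,24,25,26,27,28,29,30,31} = 0⊕1⊕0⊕1⊕0⊕1⊕1⊕1⊕0⊕1⊕1⊕1⊕1⊕0⊕0 = 1
p16 = XOR of data positions {17,18,19,20,21,22,23,24,25,26,27,28,29,30,31} = 1⊕0⊕1⊕0⊕0⊕1⊕1⊕1⊕0⊕1⊕1⊕1⊕1⊕0⊕0 = 1
Codeword b1..b31 = 1001011101010111101001110111100

1001011101010111101001110111100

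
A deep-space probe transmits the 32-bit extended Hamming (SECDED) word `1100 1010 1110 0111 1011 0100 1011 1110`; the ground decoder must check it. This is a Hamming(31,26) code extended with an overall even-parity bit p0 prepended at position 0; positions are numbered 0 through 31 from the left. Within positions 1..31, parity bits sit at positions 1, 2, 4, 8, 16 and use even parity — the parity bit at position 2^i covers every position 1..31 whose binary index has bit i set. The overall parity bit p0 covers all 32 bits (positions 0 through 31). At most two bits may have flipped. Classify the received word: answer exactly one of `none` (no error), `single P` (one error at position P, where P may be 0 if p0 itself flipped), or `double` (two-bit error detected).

double

s1: b1⊕b3⊕b5⊕b7⊕b9⊕b11⊕b13⊕b15⊕b17⊕b19⊕b21⊕b23⊕b25⊕b27⊕b29⊕b31 = 1⊕0⊕0⊕0⊕1⊕0⊕1⊕1⊕0⊕1⊕1⊕0⊕0⊕1⊕1⊕0 = 0
s2: b2⊕b3⊕b6⊕b7⊕b10⊕b11⊕b14⊕b15⊕b18⊕b19⊕b22⊕b23⊕b26⊕b27⊕b30⊕b31 = 0⊕0⊕1⊕0⊕1⊕0⊕1⊕1⊕1⊕1⊕0⊕0⊕1⊕1⊕1⊕0 = 1
s4: b4⊕b5⊕b6⊕b7⊕b12⊕b13⊕b14⊕b15⊕b20⊕b21⊕b22⊕b23⊕b28⊕b29⊕b30⊕b31 = 1⊕0⊕1⊕0⊕0⊕1⊕1⊕1⊕0⊕1⊕0⊕0⊕1⊕1⊕1⊕0 = 1
s8: b8⊕b9⊕b10⊕b11⊕b12⊕b13⊕b14⊕b15⊕b24⊕b25⊕b26⊕b27⊕b28⊕b29⊕b30⊕b31 = 1⊕1⊕1⊕0⊕0⊕1⊕1⊕1⊕1⊕0⊕1⊕1⊕1⊕1⊕1⊕0 = 0
s16: b16⊕b17⊕b18⊕b19⊕b20⊕b21⊕b22⊕b23⊕b24⊕b25⊕b26⊕b27⊕b28⊕b29⊕b30⊕b31 = 1⊕0⊕1⊕1⊕0⊕1⊕0⊕0⊕1⊕0⊕1⊕1⊕1⊕1⊕1⊕0 = 0
Syndrome (s16...s1) = 00110 → position 6.
Overall parity (XOR of all 32 bits, including p0): 1⊕1⊕0⊕0⊕1⊕0⊕1⊕0⊕1⊕1⊕1⊕0⊕0⊕1⊕1⊕1⊕1⊕0⊕1⊕1⊕0⊕1⊕0⊕0⊕1⊕0⊕1⊕1⊕1⊕1⊕1⊕0 = 0
Overall=0, syndrome position=6 → double-bit error detected (uncorrectable).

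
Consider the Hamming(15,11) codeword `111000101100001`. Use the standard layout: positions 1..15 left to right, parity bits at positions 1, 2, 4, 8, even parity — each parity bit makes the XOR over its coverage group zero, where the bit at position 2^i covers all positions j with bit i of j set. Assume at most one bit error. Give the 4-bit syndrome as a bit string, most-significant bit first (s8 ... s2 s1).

s1: b1⊕b3⊕b5⊕b7⊕b9⊕b11⊕b13⊕b15 = 1⊕1⊕0⊕1⊕1⊕0⊕0⊕1 = 1
s2: b2⊕b3⊕b6⊕b7⊕b10⊕b11⊕b14⊕b15 = 1⊕1⊕0⊕1⊕1⊕0⊕0⊕1 = 1
s4: b4⊕b5⊕b6⊕b7⊕b12⊕b13⊕b14⊕b15 = 0⊕0⊕0⊕1⊕0⊕0⊕0⊕1 = 0
s8: b8⊕b9⊕b10⊕b11⊕b12⊕b13⊕b14⊕b15 = 0⊕1⊕1⊕0⊕0⊕0⊕0⊕1 = 1
Syndrome (s8...s1) = 1011 → position 11.

1011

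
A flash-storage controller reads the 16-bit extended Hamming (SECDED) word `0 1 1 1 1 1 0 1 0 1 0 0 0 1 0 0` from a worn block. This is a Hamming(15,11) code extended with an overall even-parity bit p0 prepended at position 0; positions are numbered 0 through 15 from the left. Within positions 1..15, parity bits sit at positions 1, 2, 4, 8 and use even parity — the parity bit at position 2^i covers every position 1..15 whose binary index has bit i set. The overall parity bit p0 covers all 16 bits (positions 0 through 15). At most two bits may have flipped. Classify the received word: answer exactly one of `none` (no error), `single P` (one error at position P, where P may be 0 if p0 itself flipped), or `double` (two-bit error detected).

double

s1: b1⊕b3⊕b5⊕b7⊕b9⊕b11⊕b13⊕b15 = 1⊕1⊕1⊕1⊕1⊕0⊕1⊕0 = 0
s2: b2⊕b3⊕b6⊕b7⊕b10⊕b11⊕b14⊕b15 = 1⊕1⊕0⊕1⊕0⊕0⊕0⊕0 = 1
s4: b4⊕b5⊕b6⊕b7⊕b12⊕b13⊕b14⊕b15 = 1⊕1⊕0⊕1⊕0⊕1⊕0⊕0 = 0
s8: b8⊕b9⊕b10⊕b11⊕b12⊕b13⊕b14⊕b15 = 0⊕1⊕0⊕0⊕0⊕1⊕0⊕0 = 0
Syndrome (s8...s1) = 0010 → position 2.
Overall parity (XOR of all 16 bits, including p0): 0⊕1⊕1⊕1⊕1⊕1⊕0⊕1⊕0⊕1⊕0⊕0⊕0⊕1⊕0⊕0 = 0
Overall=0, syndrome position=2 → double-bit error detected (uncorrectable).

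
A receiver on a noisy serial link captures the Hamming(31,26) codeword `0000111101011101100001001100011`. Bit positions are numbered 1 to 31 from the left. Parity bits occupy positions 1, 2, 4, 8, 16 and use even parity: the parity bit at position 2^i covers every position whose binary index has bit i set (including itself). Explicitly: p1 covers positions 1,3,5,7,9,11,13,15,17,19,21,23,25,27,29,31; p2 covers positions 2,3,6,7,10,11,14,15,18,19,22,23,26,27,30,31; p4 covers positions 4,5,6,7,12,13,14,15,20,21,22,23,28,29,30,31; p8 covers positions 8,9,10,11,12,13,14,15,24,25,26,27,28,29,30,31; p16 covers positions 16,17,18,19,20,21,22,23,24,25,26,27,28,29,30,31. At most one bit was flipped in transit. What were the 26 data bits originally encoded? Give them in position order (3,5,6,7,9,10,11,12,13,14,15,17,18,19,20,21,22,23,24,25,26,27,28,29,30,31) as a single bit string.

01110101110100001001101011

s1: b1⊕b3⊕b5⊕b7⊕b9⊕b11⊕b13⊕b15⊕b17⊕b19⊕b21⊕b23⊕b25⊕b27⊕b29⊕b31 = 0⊕0⊕1⊕1⊕0⊕0⊕1⊕0⊕1⊕0⊕0⊕0⊕1⊕0⊕0⊕1 = 0
s2: b2⊕b3⊕b6⊕b7⊕b10⊕b11⊕b14⊕b15⊕b18⊕b19⊕b22⊕b23⊕b26⊕b27⊕b30⊕b31 = 0⊕0⊕1⊕1⊕1⊕0⊕1⊕0⊕0⊕0⊕1⊕0⊕1⊕0⊕1⊕1 = 0
s4: b4⊕b5⊕b6⊕b7⊕b12⊕b13⊕b14⊕b15⊕b20⊕b21⊕b22⊕b23⊕b28⊕b29⊕b30⊕b31 = 0⊕1⊕1⊕1⊕1⊕1⊕1⊕0⊕0⊕0⊕1⊕0⊕0⊕0⊕1⊕1 = 1
s8: b8⊕b9⊕b10⊕b11⊕b12⊕b13⊕b14⊕b15⊕b24⊕b25⊕b26⊕b27⊕b28⊕b29⊕b30⊕b31 = 1⊕0⊕1⊕0⊕1⊕1⊕1⊕0⊕0⊕1⊕1⊕0⊕0⊕0⊕1⊕1 = 1
s16: b16⊕b17⊕b18⊕b19⊕b20⊕b21⊕b22⊕b23⊕b24⊕b25⊕b26⊕b27⊕b28⊕b29⊕b30⊕b31 = 1⊕1⊕0⊕0⊕0⊕0⊕1⊕0⊕0⊕1⊕1⊕0⊕0⊕0⊕1⊕1 = 1
Syndrome (s16...s1) = 11100 → position 28.
Flip bit 28: corrected codeword = 0000111101011101100001001101011
Data bits at positions 3,5,6,7,9,10,11,12,13,14,15,17,18,19,20,21,22,23,24,25,26,27,28,29,30,31: 01110101110100001001101011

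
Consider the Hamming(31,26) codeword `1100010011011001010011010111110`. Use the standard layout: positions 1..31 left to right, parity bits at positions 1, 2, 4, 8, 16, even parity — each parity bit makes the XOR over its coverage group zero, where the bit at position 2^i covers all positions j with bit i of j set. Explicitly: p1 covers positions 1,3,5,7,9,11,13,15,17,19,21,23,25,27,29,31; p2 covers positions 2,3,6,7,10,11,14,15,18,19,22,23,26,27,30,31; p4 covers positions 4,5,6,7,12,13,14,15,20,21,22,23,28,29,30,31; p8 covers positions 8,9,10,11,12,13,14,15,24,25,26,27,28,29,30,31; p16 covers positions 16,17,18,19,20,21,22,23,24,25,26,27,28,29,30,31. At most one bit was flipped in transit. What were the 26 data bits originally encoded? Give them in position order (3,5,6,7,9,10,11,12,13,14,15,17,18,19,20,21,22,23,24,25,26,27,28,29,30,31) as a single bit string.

00101101100010011010111110

s1: b1⊕b3⊕b5⊕b7⊕b9⊕b11⊕b13⊕b15⊕b17⊕b19⊕b21⊕b23⊕b25⊕b27⊕b29⊕b31 = 1⊕0⊕0⊕0⊕1⊕0⊕1⊕0⊕0⊕0⊕1⊕0⊕0⊕1⊕1⊕0 = 0
s2: b2⊕b3⊕b6⊕b7⊕b10⊕b11⊕b14⊕b15⊕b18⊕b19⊕b22⊕b23⊕b26⊕b27⊕b30⊕b31 = 1⊕0⊕1⊕0⊕1⊕0⊕0⊕0⊕1⊕0⊕1⊕0⊕1⊕1⊕1⊕0 = 0
s4: b4⊕b5⊕b6⊕b7⊕b12⊕b13⊕b14⊕b15⊕b20⊕b21⊕b22⊕b23⊕b28⊕b29⊕b30⊕b31 = 0⊕0⊕1⊕0⊕1⊕1⊕0⊕0⊕0⊕1⊕1⊕0⊕1⊕1⊕1⊕0 = 0
s8: b8⊕b9⊕b10⊕b11⊕b12⊕b13⊕b14⊕b15⊕b24⊕b25⊕b26⊕b27⊕b28⊕b29⊕b30⊕b31 = 0⊕1⊕1⊕0⊕1⊕1⊕0⊕0⊕1⊕0⊕1⊕1⊕1⊕1⊕1⊕0 = 0
s16: b16⊕b17⊕b18⊕b19⊕b20⊕b21⊕b22⊕b23⊕b24⊕b25⊕b26⊕b27⊕b28⊕b29⊕b30⊕b31 = 1⊕0⊕1⊕0⊕0⊕1⊕1⊕0⊕1⊕0⊕1⊕1⊕1⊕1⊕1⊕0 = 0
Syndrome (s16...s1) = 00000 → position 0 (no error).
No correction needed.
Data bits at positions 3,5,6,7,9,10,11,12,13,14,15,17,18,19,20,21,22,23,24,25,26,27,28,29,30,31: 00101101100010011010111110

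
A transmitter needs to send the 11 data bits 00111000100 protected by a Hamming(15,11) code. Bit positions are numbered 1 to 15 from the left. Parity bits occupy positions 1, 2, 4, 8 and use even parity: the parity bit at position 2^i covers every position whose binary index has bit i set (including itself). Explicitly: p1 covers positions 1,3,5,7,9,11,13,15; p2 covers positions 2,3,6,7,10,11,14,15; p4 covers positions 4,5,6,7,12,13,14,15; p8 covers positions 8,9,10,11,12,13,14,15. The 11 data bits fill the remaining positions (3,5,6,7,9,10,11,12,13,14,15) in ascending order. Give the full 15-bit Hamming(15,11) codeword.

100101101000100

Place data bits at non-power-of-two positions: b3=0, b5=0, b6=1, b7=1, b9=1, b10=0, b11=0, b12=0, b13=1, b14=0, b15=0.
p1 = XOR of data positions {3,5,7,9,11,13,15} = 0⊕0⊕1⊕1⊕0⊕1⊕0 = 1
p2 = XOR of data positions {3,6,7,10,11,14,15} = 0⊕1⊕1⊕0⊕0⊕0⊕0 = 0
p4 = XOR of data positions {5,6,7,12,13,14,15} = 0⊕1⊕1⊕0⊕1⊕0⊕0 = 1
p8 = XOR of data positions {9,10,11,12,13,14,15} = 1⊕0⊕0⊕0⊕1⊕0⊕0 = 0
Codeword b1..b15 = 100101101000100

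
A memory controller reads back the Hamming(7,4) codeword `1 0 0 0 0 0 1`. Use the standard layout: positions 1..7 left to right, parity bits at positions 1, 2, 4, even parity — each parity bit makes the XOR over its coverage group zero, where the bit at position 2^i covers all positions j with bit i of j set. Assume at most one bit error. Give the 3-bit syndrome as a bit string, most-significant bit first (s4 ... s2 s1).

s1: b1⊕b3⊕b5⊕b7 = 1⊕0⊕0⊕1 = 0
s2: b2⊕b3⊕b6⊕b7 = 0⊕0⊕0⊕1 = 1
s4: b4⊕b5⊕b6⊕b7 = 0⊕0⊕0⊕1 = 1
Syndrome (s4...s1) = 110 → position 6.

110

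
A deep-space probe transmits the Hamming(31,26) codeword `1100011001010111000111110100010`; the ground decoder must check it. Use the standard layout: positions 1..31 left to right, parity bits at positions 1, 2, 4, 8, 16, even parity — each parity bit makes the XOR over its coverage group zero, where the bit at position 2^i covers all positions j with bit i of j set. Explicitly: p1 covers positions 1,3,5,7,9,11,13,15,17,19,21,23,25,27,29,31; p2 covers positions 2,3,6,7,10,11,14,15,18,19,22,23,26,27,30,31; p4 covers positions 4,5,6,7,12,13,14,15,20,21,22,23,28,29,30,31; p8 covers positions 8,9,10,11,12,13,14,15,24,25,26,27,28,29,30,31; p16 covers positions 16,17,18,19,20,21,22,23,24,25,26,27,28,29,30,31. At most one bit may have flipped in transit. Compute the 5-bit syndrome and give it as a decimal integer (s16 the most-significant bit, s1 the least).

9

s1: b1⊕b3⊕b5⊕b7⊕b9⊕b11⊕b13⊕b15⊕b17⊕b19⊕b21⊕b23⊕b25⊕b27⊕b29⊕b31 = 1⊕0⊕0⊕1⊕0⊕0⊕0⊕1⊕0⊕0⊕1⊕1⊕0⊕0⊕0⊕0 = 1
s2: b2⊕b3⊕b6⊕b7⊕b10⊕b11⊕b14⊕b15⊕b18⊕b19⊕b22⊕b23⊕b26⊕b27⊕b30⊕b31 = 1⊕0⊕1⊕1⊕1⊕0⊕1⊕1⊕0⊕0⊕1⊕1⊕1⊕0⊕1⊕0 = 0
s4: b4⊕b5⊕b6⊕b7⊕b12⊕b13⊕b14⊕b15⊕b20⊕b21⊕b22⊕b23⊕b28⊕b29⊕b30⊕b31 = 0⊕0⊕1⊕1⊕1⊕0⊕1⊕1⊕1⊕1⊕1⊕1⊕0⊕0⊕1⊕0 = 0
s8: b8⊕b9⊕b10⊕b11⊕b12⊕b13⊕b14⊕b15⊕b24⊕b25⊕b26⊕b27⊕b28⊕b29⊕b30⊕b31 = 0⊕0⊕1⊕0⊕1⊕0⊕1⊕1⊕1⊕0⊕1⊕0⊕0⊕0⊕1⊕0 = 1
s16: b16⊕b17⊕b18⊕b19⊕b20⊕b21⊕b22⊕b23⊕b24⊕b25⊕b26⊕b27⊕b28⊕b29⊕b30⊕b31 = 1⊕0⊕0⊕0⊕1⊕1⊕1⊕1⊕1⊕0⊕1⊕0⊕0⊕0⊕1⊕0 = 0
Syndrome (s16...s1) = 01001 → position 9.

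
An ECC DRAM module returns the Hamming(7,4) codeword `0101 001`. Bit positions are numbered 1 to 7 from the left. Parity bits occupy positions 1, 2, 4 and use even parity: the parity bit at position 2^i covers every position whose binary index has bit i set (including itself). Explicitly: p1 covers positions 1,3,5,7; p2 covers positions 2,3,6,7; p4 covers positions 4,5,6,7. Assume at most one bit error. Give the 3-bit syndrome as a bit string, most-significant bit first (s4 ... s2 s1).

001

s1: b1⊕b3⊕b5⊕b7 = 0⊕0⊕0⊕1 = 1
s2: b2⊕b3⊕b6⊕b7 = 1⊕0⊕0⊕1 = 0
s4: b4⊕b5⊕b6⊕b7 = 1⊕0⊕0⊕1 = 0
Syndrome (s4...s1) = 001 → position 1.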